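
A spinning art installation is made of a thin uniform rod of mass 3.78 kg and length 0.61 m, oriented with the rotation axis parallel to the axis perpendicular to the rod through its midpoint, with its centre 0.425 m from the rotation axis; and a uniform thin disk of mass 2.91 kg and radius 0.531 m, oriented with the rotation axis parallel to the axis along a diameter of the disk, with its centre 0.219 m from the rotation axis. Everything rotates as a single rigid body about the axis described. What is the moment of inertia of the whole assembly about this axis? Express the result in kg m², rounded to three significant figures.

Thin rod: I_cm = (1/12)ML² = (1/12)(3.78)(0.61)² = 0.11721 kg m²; centre at d = 0.425 m, so I = I_cm + Md² gives I = 0.11721 + (3.78)(0.425)² = 0.79997 kg m².
Thin disk: I_cm = (1/4)MR² = (1/4)(2.91)(0.531)² = 0.20513 kg m²; centre at d = 0.219 m, so I = I_cm + Md² gives I = 0.20513 + (2.91)(0.219)² = 0.34469 kg m².
Total I = 0.79997 + 0.34469 = 1.1447 kg m².

1.14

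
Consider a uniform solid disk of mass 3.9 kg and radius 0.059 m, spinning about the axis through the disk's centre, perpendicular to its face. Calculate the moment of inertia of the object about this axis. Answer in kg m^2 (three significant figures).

I_cm = (1/2)MR² = (1/2)(3.9)(0.059)² = 0.0067879 kg m^2; axis through the centre, so I = 0.0067879 kg m^2.

0.00679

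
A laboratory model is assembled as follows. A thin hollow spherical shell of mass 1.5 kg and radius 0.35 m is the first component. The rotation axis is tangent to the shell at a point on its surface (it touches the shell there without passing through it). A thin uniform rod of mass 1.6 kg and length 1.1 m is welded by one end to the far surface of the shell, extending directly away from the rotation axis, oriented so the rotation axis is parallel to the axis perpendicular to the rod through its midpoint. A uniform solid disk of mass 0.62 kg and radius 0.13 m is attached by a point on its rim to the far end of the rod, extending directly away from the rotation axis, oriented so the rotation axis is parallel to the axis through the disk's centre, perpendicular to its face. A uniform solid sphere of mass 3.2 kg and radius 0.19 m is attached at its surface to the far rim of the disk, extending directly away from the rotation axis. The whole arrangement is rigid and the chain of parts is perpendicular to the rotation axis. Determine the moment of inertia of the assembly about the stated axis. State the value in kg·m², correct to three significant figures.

Spherical shell: I_cm = (2/3)MR² = (2/3)(1.5)(0.35)² = 0.1225 kg·m²; centre at d = 0.35 m, so the parallel axis theorem gives I = 0.1225 + (1.5)(0.35)² = 0.30625 kg·m².
Thin rod: I_cm = (1/12)ML² = (1/12)(1.6)(1.1)² = 0.16133 kg·m²; centre at d = 0.35 + 0.35 + 0.55 = 1.25 m, so the parallel axis theorem gives I = 0.16133 + (1.6)(1.25)² = 2.6613 kg·m².
Solid disk: I_cm = (1/2)MR² = (1/2)(0.62)(0.13)² = 0.005239 kg·m²; centre at d = 0.35 + 0.35 + 0.55 + 0.55 + 0.13 = 1.93 m, so the parallel axis theorem gives I = 0.005239 + (0.62)(1.93)² = 2.3147 kg·m².
Solid sphere: I_cm = (2/5)MR² = (2/5)(3.2)(0.19)² = 0.046208 kg·m²; centre at d = 0.35 + 0.35 + 0.55 + 0.55 + 0.13 + 0.13 + 0.19 = 2.25 m, so the parallel axis theorem gives I = 0.046208 + (3.2)(2.25)² = 16.246 kg·m².
Total I = 0.30625 + 2.6613 + 2.3147 + 16.246 = 21.528 kg·m².

21.5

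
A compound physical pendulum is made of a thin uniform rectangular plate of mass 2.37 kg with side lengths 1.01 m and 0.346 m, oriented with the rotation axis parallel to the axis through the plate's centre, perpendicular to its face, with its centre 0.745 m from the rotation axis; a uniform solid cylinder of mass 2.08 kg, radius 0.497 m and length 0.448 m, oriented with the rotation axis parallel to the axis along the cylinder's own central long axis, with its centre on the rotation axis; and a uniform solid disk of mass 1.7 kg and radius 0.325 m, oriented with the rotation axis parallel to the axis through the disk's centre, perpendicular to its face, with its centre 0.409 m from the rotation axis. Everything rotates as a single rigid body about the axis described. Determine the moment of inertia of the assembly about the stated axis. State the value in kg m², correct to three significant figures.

Rectangular plate: I_cm = (1/12)M(a²+b²) = (1/12)(2.37)[(1.01)² + (0.346)²] = 0.22511 kg m²; centre at d = 0.745 m, so I = I_cm + Md² gives I = 0.22511 + (2.37)(0.745)² = 1.5405 kg m².
Solid cylinder: I_cm = (1/2)MR² = (1/2)(2.08)(0.497)² = 0.25689 kg m²; axis through the centre, so I = 0.25689 kg m².
Solid disk: I_cm = (1/2)MR² = (1/2)(1.7)(0.325)² = 0.089781 kg m²; centre at d = 0.409 m, so I = I_cm + Md² gives I = 0.089781 + (1.7)(0.409)² = 0.37416 kg m².
Total I = 1.5405 + 0.25689 + 0.37416 = 2.1716 kg m².

2.17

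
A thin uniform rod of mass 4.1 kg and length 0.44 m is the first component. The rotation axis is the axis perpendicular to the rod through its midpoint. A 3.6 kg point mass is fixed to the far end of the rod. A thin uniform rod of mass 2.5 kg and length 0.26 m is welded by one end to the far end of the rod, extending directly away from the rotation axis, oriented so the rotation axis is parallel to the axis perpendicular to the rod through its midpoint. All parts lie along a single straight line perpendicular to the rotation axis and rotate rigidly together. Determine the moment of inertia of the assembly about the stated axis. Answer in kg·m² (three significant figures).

0.561

Thin rod: I_cm = (1/12)ML² = (1/12)(4.1)(0.44)² = 0.066147 kg·m²; axis through the centre, so I = 0.066147 kg·m².
Point mass: I_cm = 0; centre at d = 0.22 m, so I = I_cm + Md² gives I = 0 + (3.6)(0.22)² = 0.17424 kg·m².
Thin rod: I_cm = (1/12)ML² = (1/12)(2.5)(0.26)² = 0.014083 kg·m²; centre at d = 0.22 + 0.13 = 0.35 m, so I = I_cm + Md² gives I = 0.014083 + (2.5)(0.35)² = 0.32033 kg·m².
Total I = 0.066147 + 0.17424 + 0.32033 = 0.56072 kg·m².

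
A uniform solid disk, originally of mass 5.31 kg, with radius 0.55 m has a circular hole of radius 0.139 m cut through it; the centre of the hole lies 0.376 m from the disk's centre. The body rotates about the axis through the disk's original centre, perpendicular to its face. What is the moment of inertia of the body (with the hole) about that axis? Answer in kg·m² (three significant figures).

Unpierced body about its centre: I₀ = (1/2)MR² = (1/2)(5.31)(0.55)² = 0.80314 kg·m².
The removed disk has mass m = M·(r/R)² = (5.31)(0.139/0.55)² = 0.33916 kg (same uniform areal density).
Its moment of inertia about the rotation axis (parallel-axis theorem): I_hole = (1/2)mr² + md² = (1/2)(0.33916)(0.139)² + (0.33916)(0.376)² = 0.051225 kg·m².
Treating the hole as negative mass, I = I₀ − I_hole = 0.80314 − 0.051225 = 0.75191 kg·m².

0.752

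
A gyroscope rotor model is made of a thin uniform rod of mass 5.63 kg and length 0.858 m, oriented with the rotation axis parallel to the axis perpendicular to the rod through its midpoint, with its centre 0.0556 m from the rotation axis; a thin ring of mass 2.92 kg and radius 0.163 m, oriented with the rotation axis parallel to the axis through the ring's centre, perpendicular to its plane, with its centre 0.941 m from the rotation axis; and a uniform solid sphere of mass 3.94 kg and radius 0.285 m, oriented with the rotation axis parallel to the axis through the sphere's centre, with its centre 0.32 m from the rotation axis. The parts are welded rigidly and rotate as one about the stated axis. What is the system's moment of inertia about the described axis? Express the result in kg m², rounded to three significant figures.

3.56

Thin rod: I_cm = (1/12)ML² = (1/12)(5.63)(0.858)² = 0.34538 kg m²; centre at d = 0.0556 m, so I = I_cm + Md² gives I = 0.34538 + (5.63)(0.0556)² = 0.36279 kg m².
Thin ring: I_cm = MR² = (2.92)(0.163)² = 0.077581 kg m²; centre at d = 0.941 m, so I = I_cm + Md² gives I = 0.077581 + (2.92)(0.941)² = 2.6632 kg m².
Solid sphere: I_cm = (2/5)MR² = (2/5)(3.94)(0.285)² = 0.12801 kg m²; centre at d = 0.32 m, so I = I_cm + Md² gives I = 0.12801 + (3.94)(0.32)² = 0.53147 kg m².
Total I = 0.36279 + 2.6632 + 0.53147 = 3.5574 kg m².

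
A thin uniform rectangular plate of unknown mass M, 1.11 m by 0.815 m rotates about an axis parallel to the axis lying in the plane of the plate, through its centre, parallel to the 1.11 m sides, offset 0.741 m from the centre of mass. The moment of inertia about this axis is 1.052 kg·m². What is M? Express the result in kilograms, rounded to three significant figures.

1.74

I = I_cm + Md² = (1/12)Mb² + Md² = M·[0.0833333·(0.815)² + (0.741)²] = M·0.60443.
So M = 1.052 / 0.60443 = 1.7405 kg.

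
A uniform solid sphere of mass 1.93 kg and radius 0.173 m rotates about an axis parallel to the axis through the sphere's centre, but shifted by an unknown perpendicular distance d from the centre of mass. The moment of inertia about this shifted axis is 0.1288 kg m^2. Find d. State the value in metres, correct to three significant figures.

About the centre-of-mass axis, I_cm = (2/5)MR² = (2/5)(1.93)(0.173)² = 0.023105 kg m^2.
Parallel axis theorem: I = I_cm + Md², so Md² = 0.1288 − 0.023105 = 0.10569 kg m^2.
d = √(0.10569 / 1.93) = 0.23402 m.

0.234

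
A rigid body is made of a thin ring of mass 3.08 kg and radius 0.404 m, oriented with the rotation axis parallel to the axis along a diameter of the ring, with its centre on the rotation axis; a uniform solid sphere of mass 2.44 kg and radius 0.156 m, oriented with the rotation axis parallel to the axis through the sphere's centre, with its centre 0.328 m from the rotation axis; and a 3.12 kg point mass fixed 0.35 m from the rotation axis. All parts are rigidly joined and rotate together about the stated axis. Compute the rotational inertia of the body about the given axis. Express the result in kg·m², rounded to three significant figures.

Thin ring: I_cm = (1/2)MR² = (1/2)(3.08)(0.404)² = 0.25135 kg·m²; axis through the centre, so I = 0.25135 kg·m².
Solid sphere: I_cm = (2/5)MR² = (2/5)(2.44)(0.156)² = 0.023752 kg·m²; centre at d = 0.328 m, so the parallel axis theorem gives I = 0.023752 + (2.44)(0.328)² = 0.28626 kg·m².
Point mass: I_cm = 0; centre at d = 0.35 m, so the parallel axis theorem gives I = 0 + (3.12)(0.35)² = 0.3822 kg·m².
Total I = 0.25135 + 0.28626 + 0.3822 = 0.91981 kg·m².

0.920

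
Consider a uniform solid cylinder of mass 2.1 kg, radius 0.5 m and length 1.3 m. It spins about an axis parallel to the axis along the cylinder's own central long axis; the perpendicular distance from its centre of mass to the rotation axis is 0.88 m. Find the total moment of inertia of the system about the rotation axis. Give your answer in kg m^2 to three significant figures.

I_cm = (1/2)MR² = (1/2)(2.1)(0.5)² = 0.2625 kg m^2; centre at d = 0.88 m, so I = I_cm + Md² gives I = 0.2625 + (2.1)(0.88)² = 1.8887 kg m^2.

1.89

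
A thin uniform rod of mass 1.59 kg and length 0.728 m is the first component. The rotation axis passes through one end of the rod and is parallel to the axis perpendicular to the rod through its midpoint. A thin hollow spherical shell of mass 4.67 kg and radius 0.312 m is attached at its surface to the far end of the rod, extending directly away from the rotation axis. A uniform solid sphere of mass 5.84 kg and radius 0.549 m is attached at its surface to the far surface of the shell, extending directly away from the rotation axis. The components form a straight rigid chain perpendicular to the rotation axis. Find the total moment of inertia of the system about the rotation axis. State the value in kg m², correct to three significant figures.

27.4

Thin rod: I_cm = (1/12)ML² = (1/12)(1.59)(0.728)² = 0.070223 kg m²; centre at d = 0.364 m, so the parallel axis theorem gives I = 0.070223 + (1.59)(0.364)² = 0.28089 kg m².
Spherical shell: I_cm = (2/3)MR² = (2/3)(4.67)(0.312)² = 0.30306 kg m²; centre at d = 0.364 + 0.364 + 0.312 = 1.04 m, so the parallel axis theorem gives I = 0.30306 + (4.67)(1.04)² = 5.3541 kg m².
Solid sphere: I_cm = (2/5)MR² = (2/5)(5.84)(0.549)² = 0.70407 kg m²; centre at d = 0.364 + 0.364 + 0.312 + 0.312 + 0.549 = 1.901 m, so the parallel axis theorem gives I = 0.70407 + (5.84)(1.901)² = 21.809 kg m².
Total I = 0.28089 + 5.3541 + 21.809 = 27.444 kg m².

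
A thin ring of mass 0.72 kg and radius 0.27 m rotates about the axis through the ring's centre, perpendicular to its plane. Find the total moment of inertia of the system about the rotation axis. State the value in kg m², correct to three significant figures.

I_cm = MR² = (0.72)(0.27)² = 0.052488 kg m²; axis through the centre, so I = 0.052488 kg m².

0.0525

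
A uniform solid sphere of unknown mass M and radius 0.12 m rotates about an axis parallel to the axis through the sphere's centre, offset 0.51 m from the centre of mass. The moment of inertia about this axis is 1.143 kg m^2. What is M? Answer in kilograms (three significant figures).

4.30

I = I_cm + Md² = (2/5)MR² + Md² = M·[0.4·(0.12)² + (0.51)²] = M·0.26586.
So M = 1.143 / 0.26586 = 4.2993 kg.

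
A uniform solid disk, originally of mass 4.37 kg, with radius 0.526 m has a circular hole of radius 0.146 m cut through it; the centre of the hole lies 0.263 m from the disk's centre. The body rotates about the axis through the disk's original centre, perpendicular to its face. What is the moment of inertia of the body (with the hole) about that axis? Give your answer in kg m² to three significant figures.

0.578

Unpierced body about its centre: I₀ = (1/2)MR² = (1/2)(4.37)(0.526)² = 0.60454 kg m².
The removed disk has mass m = M·(r/R)² = (4.37)(0.146/0.526)² = 0.33668 kg (same uniform areal density).
Its moment of inertia about the rotation axis (parallel-axis theorem): I_hole = (1/2)mr² + md² = (1/2)(0.33668)(0.146)² + (0.33668)(0.263)² = 0.026876 kg m².
Treating the hole as negative mass, I = I₀ − I_hole = 0.60454 − 0.026876 = 0.57766 kg m².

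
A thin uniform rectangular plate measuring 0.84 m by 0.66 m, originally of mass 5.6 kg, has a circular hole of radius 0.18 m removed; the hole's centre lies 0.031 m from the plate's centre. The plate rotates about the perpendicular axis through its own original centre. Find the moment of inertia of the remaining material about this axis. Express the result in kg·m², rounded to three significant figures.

0.515

Unpierced body about its centre: I₀ = (1/12)M(a²+b²) = (1/12)(5.6)[(0.84)² + (0.66)²] = 0.53256 kg·m².
The removed disk has mass m = M·πr²/(ab) = (5.6)·π(0.18)²/(0.84·0.66) = 1.0282 kg (same uniform areal density).
Its moment of inertia about the rotation axis (parallel-axis theorem): I_hole = (1/2)mr² + md² = (1/2)(1.0282)(0.18)² + (1.0282)(0.031)² = 0.017644 kg·m².
Treating the hole as negative mass, I = I₀ − I_hole = 0.53256 − 0.017644 = 0.51492 kg·m².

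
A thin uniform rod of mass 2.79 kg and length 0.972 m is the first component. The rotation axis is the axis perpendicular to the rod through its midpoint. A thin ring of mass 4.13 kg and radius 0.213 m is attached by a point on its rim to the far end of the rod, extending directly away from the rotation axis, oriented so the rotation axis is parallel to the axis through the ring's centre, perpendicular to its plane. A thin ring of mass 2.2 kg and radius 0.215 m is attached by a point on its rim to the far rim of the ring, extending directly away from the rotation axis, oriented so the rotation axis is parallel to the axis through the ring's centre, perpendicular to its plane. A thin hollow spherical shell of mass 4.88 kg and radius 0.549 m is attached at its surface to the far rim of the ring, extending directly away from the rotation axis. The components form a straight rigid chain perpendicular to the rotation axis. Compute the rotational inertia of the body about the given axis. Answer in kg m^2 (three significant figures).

23.8

Thin rod: I_cm = (1/12)ML² = (1/12)(2.79)(0.972)² = 0.21966 kg m^2; axis through the centre, so I = 0.21966 kg m^2.
Thin ring: I_cm = MR² = (4.13)(0.213)² = 0.18737 kg m^2; centre at d = 0.486 + 0.213 = 0.699 m, so I = I_cm + Md² gives I = 0.18737 + (4.13)(0.699)² = 2.2053 kg m^2.
Thin ring: I_cm = MR² = (2.2)(0.215)² = 0.10169 kg m^2; centre at d = 0.486 + 0.213 + 0.213 + 0.215 = 1.127 m, so I = I_cm + Md² gives I = 0.10169 + (2.2)(1.127)² = 2.896 kg m^2.
Spherical shell: I_cm = (2/3)MR² = (2/3)(4.88)(0.549)² = 0.98056 kg m^2; centre at d = 0.486 + 0.213 + 0.213 + 0.215 + 0.215 + 0.549 = 1.891 m, so I = I_cm + Md² gives I = 0.98056 + (4.88)(1.891)² = 18.431 kg m^2.
Total I = 0.21966 + 2.2053 + 2.896 + 18.431 = 23.752 kg m^2.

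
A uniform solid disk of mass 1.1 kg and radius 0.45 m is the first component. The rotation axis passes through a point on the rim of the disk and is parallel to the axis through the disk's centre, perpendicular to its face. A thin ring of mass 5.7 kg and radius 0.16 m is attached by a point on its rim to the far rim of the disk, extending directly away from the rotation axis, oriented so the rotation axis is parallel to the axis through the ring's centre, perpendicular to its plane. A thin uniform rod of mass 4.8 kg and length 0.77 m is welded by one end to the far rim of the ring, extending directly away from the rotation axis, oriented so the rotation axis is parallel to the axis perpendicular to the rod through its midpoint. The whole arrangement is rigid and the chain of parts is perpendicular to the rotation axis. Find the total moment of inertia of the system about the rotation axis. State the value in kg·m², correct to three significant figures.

19.5

Solid disk: I_cm = (1/2)MR² = (1/2)(1.1)(0.45)² = 0.11138 kg·m²; centre at d = 0.45 m, so I = I_cm + Md² gives I = 0.11138 + (1.1)(0.45)² = 0.33413 kg·m².
Thin ring: I_cm = MR² = (5.7)(0.16)² = 0.14592 kg·m²; centre at d = 0.45 + 0.45 + 0.16 = 1.06 m, so I = I_cm + Md² gives I = 0.14592 + (5.7)(1.06)² = 6.5504 kg·m².
Thin rod: I_cm = (1/12)ML² = (1/12)(4.8)(0.77)² = 0.23716 kg·m²; centre at d = 0.45 + 0.45 + 0.16 + 0.16 + 0.385 = 1.605 m, so I = I_cm + Md² gives I = 0.23716 + (4.8)(1.605)² = 12.602 kg·m².
Total I = 0.33413 + 6.5504 + 12.602 = 19.487 kg·m².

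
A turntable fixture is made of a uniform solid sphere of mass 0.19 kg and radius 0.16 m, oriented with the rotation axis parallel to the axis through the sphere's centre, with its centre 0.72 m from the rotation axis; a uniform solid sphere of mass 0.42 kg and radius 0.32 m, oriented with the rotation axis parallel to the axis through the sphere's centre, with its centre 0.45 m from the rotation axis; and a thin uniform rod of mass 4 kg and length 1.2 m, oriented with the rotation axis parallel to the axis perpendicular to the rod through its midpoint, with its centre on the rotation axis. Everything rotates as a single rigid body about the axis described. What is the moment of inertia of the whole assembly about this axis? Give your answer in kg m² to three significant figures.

Solid sphere: I_cm = (2/5)MR² = (2/5)(0.19)(0.16)² = 0.0019456 kg m²; centre at d = 0.72 m, so the parallel axis theorem gives I = 0.0019456 + (0.19)(0.72)² = 0.10044 kg m².
Solid sphere: I_cm = (2/5)MR² = (2/5)(0.42)(0.32)² = 0.017203 kg m²; centre at d = 0.45 m, so the parallel axis theorem gives I = 0.017203 + (0.42)(0.45)² = 0.10225 kg m².
Thin rod: I_cm = (1/12)ML² = (1/12)(4)(1.2)² = 0.48 kg m²; axis through the centre, so I = 0.48 kg m².
Total I = 0.10044 + 0.10225 + 0.48 = 0.68269 kg m².

0.683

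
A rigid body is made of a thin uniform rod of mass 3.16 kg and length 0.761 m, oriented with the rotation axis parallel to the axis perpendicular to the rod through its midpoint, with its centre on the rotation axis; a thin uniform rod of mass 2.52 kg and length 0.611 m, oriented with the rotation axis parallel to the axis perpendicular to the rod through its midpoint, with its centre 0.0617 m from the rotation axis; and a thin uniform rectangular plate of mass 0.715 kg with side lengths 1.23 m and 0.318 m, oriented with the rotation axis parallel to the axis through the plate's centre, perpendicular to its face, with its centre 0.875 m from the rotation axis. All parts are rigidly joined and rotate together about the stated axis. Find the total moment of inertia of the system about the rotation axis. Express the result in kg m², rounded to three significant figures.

Thin rod: I_cm = (1/12)ML² = (1/12)(3.16)(0.761)² = 0.1525 kg m²; axis through the centre, so I = 0.1525 kg m².
Thin rod: I_cm = (1/12)ML² = (1/12)(2.52)(0.611)² = 0.078397 kg m²; centre at d = 0.0617 m, so I = I_cm + Md² gives I = 0.078397 + (2.52)(0.0617)² = 0.087991 kg m².
Rectangular plate: I_cm = (1/12)M(a²+b²) = (1/12)(0.715)[(1.23)² + (0.318)²] = 0.096169 kg m²; centre at d = 0.875 m, so I = I_cm + Md² gives I = 0.096169 + (0.715)(0.875)² = 0.64359 kg m².
Total I = 0.1525 + 0.087991 + 0.64359 = 0.88408 kg m².

0.884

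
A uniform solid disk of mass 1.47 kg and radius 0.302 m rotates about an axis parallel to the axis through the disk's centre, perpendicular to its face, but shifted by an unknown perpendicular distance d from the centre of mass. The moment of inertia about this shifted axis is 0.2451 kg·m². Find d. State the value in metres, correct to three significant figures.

0.348

About the centre-of-mass axis, I_cm = (1/2)MR² = (1/2)(1.47)(0.302)² = 0.067035 kg·m².
Parallel axis theorem: I = I_cm + Md², so Md² = 0.2451 − 0.067035 = 0.17807 kg·m².
d = √(0.17807 / 1.47) = 0.34804 m.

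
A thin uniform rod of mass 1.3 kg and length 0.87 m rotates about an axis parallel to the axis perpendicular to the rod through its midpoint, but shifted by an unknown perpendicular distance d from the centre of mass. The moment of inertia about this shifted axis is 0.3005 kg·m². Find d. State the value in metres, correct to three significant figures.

0.410

About the centre-of-mass axis, I_cm = (1/12)ML² = (1/12)(1.3)(0.87)² = 0.081998 kg·m².
Parallel axis theorem: I = I_cm + Md², so Md² = 0.3005 − 0.081998 = 0.2185 kg·m².
d = √(0.2185 / 1.3) = 0.40997 m.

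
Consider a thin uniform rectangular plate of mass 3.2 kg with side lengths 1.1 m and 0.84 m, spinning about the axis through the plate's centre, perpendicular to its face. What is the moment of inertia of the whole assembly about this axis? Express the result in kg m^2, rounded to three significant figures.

I_cm = (1/12)M(a²+b²) = (1/12)(3.2)[(1.1)² + (0.84)²] = 0.51083 kg m^2; axis through the centre, so I = 0.51083 kg m^2.

0.511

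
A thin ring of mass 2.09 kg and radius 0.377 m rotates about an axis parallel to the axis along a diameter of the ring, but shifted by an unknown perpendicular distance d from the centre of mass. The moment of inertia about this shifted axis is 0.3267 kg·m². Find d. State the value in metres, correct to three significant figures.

0.292

About the centre-of-mass axis, I_cm = (1/2)MR² = (1/2)(2.09)(0.377)² = 0.14852 kg·m².
Parallel axis theorem: I = I_cm + Md², so Md² = 0.3267 − 0.14852 = 0.17818 kg·m².
d = √(0.17818 / 2.09) = 0.29198 m.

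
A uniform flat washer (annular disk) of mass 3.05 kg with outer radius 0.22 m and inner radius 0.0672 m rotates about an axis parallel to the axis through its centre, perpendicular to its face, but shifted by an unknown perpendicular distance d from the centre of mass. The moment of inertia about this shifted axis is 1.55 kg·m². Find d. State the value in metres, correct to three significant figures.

About the centre-of-mass axis, I_cm = (1/2)M(R²+r²) = (1/2)(3.05)[(0.22)² + (0.0672)²] = 0.080697 kg·m².
Parallel axis theorem: I = I_cm + Md², so Md² = 1.55 − 0.080697 = 1.4693 kg·m².
d = √(1.4693 / 3.05) = 0.69407 m.

0.694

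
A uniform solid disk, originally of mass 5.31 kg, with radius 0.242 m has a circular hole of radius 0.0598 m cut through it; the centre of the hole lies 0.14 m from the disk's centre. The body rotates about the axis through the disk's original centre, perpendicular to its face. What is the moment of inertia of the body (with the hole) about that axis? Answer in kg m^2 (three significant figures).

Unpierced body about its centre: I₀ = (1/2)MR² = (1/2)(5.31)(0.242)² = 0.15549 kg m^2.
The removed disk has mass m = M·(r/R)² = (5.31)(0.0598/0.242)² = 0.32424 kg (same uniform areal density).
Its moment of inertia about the rotation axis (parallel-axis theorem): I_hole = (1/2)mr² + md² = (1/2)(0.32424)(0.0598)² + (0.32424)(0.14)² = 0.0069348 kg m^2.
Treating the hole as negative mass, I = I₀ − I_hole = 0.15549 − 0.0069348 = 0.14855 kg m^2.

0.149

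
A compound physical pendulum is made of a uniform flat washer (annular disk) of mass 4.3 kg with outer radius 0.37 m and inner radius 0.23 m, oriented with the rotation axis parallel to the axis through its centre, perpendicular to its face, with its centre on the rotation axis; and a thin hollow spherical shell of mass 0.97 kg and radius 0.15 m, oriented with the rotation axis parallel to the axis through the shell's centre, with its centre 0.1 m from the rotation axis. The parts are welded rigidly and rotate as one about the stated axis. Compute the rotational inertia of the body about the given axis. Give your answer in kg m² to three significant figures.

0.432

Annular disk: I_cm = (1/2)M(R²+r²) = (1/2)(4.3)[(0.37)² + (0.23)²] = 0.40807 kg m²; axis through the centre, so I = 0.40807 kg m².
Spherical shell: I_cm = (2/3)MR² = (2/3)(0.97)(0.15)² = 0.01455 kg m²; centre at d = 0.1 m, so the parallel axis theorem gives I = 0.01455 + (0.97)(0.1)² = 0.02425 kg m².
Total I = 0.40807 + 0.02425 = 0.43232 kg m².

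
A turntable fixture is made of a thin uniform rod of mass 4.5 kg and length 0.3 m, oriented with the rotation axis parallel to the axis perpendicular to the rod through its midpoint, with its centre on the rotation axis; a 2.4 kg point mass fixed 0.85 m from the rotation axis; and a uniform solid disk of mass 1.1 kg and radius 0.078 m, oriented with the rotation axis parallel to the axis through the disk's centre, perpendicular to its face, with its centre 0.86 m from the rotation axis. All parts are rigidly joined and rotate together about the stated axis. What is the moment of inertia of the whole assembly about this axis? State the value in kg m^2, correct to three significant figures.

Thin rod: I_cm = (1/12)ML² = (1/12)(4.5)(0.3)² = 0.03375 kg m^2; axis through the centre, so I = 0.03375 kg m^2.
Point mass: I_cm = 0; centre at d = 0.85 m, so I = I_cm + Md² gives I = 0 + (2.4)(0.85)² = 1.734 kg m^2.
Solid disk: I_cm = (1/2)MR² = (1/2)(1.1)(0.078)² = 0.0033462 kg m^2; centre at d = 0.86 m, so I = I_cm + Md² gives I = 0.0033462 + (1.1)(0.86)² = 0.81691 kg m^2.
Total I = 0.03375 + 1.734 + 0.81691 = 2.5847 kg m^2.

2.58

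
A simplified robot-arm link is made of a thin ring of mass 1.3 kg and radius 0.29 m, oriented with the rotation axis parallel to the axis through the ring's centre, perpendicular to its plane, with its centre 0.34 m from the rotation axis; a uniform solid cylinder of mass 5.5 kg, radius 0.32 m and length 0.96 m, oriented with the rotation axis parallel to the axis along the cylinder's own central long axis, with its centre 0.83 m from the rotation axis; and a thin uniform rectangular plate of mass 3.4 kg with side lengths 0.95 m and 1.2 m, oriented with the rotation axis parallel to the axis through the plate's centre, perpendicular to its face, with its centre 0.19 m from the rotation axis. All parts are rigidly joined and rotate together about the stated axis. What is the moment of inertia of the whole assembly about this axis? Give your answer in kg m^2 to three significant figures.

5.12

Thin ring: I_cm = MR² = (1.3)(0.29)² = 0.10933 kg m^2; centre at d = 0.34 m, so I = I_cm + Md² gives I = 0.10933 + (1.3)(0.34)² = 0.25961 kg m^2.
Solid cylinder: I_cm = (1/2)MR² = (1/2)(5.5)(0.32)² = 0.2816 kg m^2; centre at d = 0.83 m, so I = I_cm + Md² gives I = 0.2816 + (5.5)(0.83)² = 4.0705 kg m^2.
Rectangular plate: I_cm = (1/12)M(a²+b²) = (1/12)(3.4)[(0.95)² + (1.2)²] = 0.66371 kg m^2; centre at d = 0.19 m, so I = I_cm + Md² gives I = 0.66371 + (3.4)(0.19)² = 0.78645 kg m^2.
Total I = 0.25961 + 4.0705 + 0.78645 = 5.1166 kg m^2.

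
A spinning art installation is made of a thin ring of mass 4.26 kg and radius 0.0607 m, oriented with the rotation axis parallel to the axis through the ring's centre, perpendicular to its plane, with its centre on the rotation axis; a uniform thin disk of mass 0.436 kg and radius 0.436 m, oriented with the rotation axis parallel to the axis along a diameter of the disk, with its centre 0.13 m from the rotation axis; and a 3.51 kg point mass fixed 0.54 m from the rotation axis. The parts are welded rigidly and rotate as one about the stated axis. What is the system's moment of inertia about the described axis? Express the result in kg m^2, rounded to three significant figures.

Thin ring: I_cm = MR² = (4.26)(0.0607)² = 0.015696 kg m^2; axis through the centre, so I = 0.015696 kg m^2.
Thin disk: I_cm = (1/4)MR² = (1/4)(0.436)(0.436)² = 0.02072 kg m^2; centre at d = 0.13 m, so the parallel axis theorem gives I = 0.02072 + (0.436)(0.13)² = 0.028089 kg m^2.
Point mass: I_cm = 0; centre at d = 0.54 m, so the parallel axis theorem gives I = 0 + (3.51)(0.54)² = 1.0235 kg m^2.
Total I = 0.015696 + 0.028089 + 1.0235 = 1.0673 kg m^2.

1.07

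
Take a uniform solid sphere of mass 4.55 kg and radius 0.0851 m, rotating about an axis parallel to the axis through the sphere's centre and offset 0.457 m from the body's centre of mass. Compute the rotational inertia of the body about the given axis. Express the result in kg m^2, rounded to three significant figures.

I_cm = (2/5)MR² = (2/5)(4.55)(0.0851)² = 0.01318 kg m^2; centre at d = 0.457 m, so the parallel axis theorem gives I = 0.01318 + (4.55)(0.457)² = 0.96344 kg m^2.

0.963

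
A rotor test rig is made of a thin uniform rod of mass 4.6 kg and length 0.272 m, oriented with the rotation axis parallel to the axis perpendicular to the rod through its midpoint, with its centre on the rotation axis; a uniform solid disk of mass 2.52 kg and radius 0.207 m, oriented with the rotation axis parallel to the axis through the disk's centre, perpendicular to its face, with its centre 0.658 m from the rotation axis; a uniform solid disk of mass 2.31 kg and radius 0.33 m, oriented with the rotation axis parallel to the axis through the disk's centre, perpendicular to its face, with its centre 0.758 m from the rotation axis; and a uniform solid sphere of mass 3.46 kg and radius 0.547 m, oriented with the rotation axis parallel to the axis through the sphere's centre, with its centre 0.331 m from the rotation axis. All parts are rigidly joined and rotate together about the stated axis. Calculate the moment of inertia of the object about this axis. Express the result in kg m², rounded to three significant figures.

3.42

Thin rod: I_cm = (1/12)ML² = (1/12)(4.6)(0.272)² = 0.028361 kg m²; axis through the centre, so I = 0.028361 kg m².
Solid disk: I_cm = (1/2)MR² = (1/2)(2.52)(0.207)² = 0.05399 kg m²; centre at d = 0.658 m, so I = I_cm + Md² gives I = 0.05399 + (2.52)(0.658)² = 1.1451 kg m².
Solid disk: I_cm = (1/2)MR² = (1/2)(2.31)(0.33)² = 0.12578 kg m²; centre at d = 0.758 m, so I = I_cm + Md² gives I = 0.12578 + (2.31)(0.758)² = 1.453 kg m².
Solid sphere: I_cm = (2/5)MR² = (2/5)(3.46)(0.547)² = 0.41411 kg m²; centre at d = 0.331 m, so I = I_cm + Md² gives I = 0.41411 + (3.46)(0.331)² = 0.79319 kg m².
Total I = 0.028361 + 1.1451 + 1.453 + 0.79319 = 3.4196 kg m².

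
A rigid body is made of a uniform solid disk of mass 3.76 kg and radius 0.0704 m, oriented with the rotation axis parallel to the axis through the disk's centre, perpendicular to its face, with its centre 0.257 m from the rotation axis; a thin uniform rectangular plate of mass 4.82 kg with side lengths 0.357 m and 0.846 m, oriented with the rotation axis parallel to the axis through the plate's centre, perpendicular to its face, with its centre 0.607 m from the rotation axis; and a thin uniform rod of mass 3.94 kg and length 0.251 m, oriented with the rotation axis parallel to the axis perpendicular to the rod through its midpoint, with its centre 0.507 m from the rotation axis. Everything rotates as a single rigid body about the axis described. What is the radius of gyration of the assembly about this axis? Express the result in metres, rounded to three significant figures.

Solid disk: I_cm = (1/2)MR² = (1/2)(3.76)(0.0704)² = 0.0093176 kg m^2; centre at d = 0.257 m, so the parallel axis theorem gives I = 0.0093176 + (3.76)(0.257)² = 0.25766 kg m^2.
Rectangular plate: I_cm = (1/12)M(a²+b²) = (1/12)(4.82)[(0.357)² + (0.846)²] = 0.33867 kg m^2; centre at d = 0.607 m, so the parallel axis theorem gives I = 0.33867 + (4.82)(0.607)² = 2.1146 kg m^2.
Thin rod: I_cm = (1/12)ML² = (1/12)(3.94)(0.251)² = 0.020685 kg m^2; centre at d = 0.507 m, so the parallel axis theorem gives I = 0.020685 + (3.94)(0.507)² = 1.0335 kg m^2.
Total I = 3.4057 kg m^2; total mass M = 12.52 kg.
k = √(I/M) = √(3.4057/12.52) = 0.52156 m.

0.522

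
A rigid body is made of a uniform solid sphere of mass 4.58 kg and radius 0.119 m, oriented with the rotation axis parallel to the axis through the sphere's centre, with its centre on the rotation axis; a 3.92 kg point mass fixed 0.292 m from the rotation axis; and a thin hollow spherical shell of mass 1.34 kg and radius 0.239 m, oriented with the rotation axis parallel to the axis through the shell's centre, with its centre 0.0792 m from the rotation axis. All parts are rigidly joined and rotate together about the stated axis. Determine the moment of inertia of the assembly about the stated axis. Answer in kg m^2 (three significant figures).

0.420

Solid sphere: I_cm = (2/5)MR² = (2/5)(4.58)(0.119)² = 0.025943 kg m^2; axis through the centre, so I = 0.025943 kg m^2.
Point mass: I_cm = 0; centre at d = 0.292 m, so I = I_cm + Md² gives I = 0 + (3.92)(0.292)² = 0.33423 kg m^2.
Spherical shell: I_cm = (2/3)MR² = (2/3)(1.34)(0.239)² = 0.051028 kg m^2; centre at d = 0.0792 m, so I = I_cm + Md² gives I = 0.051028 + (1.34)(0.0792)² = 0.059433 kg m^2.
Total I = 0.025943 + 0.33423 + 0.059433 = 0.41961 kg m^2.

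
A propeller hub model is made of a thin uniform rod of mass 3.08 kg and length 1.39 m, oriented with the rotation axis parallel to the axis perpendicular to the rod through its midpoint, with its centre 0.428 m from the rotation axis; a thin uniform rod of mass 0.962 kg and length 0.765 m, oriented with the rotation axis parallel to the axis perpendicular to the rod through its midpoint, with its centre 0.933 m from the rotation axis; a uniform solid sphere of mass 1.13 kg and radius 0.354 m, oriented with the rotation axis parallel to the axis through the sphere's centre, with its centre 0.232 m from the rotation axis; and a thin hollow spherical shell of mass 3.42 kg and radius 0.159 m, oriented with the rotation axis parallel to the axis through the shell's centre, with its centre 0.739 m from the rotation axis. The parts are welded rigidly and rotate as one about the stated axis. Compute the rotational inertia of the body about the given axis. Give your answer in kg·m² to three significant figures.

3.99

Thin rod: I_cm = (1/12)ML² = (1/12)(3.08)(1.39)² = 0.49591 kg·m²; centre at d = 0.428 m, so I = I_cm + Md² gives I = 0.49591 + (3.08)(0.428)² = 1.0601 kg·m².
Thin rod: I_cm = (1/12)ML² = (1/12)(0.962)(0.765)² = 0.046916 kg·m²; centre at d = 0.933 m, so I = I_cm + Md² gives I = 0.046916 + (0.962)(0.933)² = 0.88433 kg·m².
Solid sphere: I_cm = (2/5)MR² = (2/5)(1.13)(0.354)² = 0.056643 kg·m²; centre at d = 0.232 m, so I = I_cm + Md² gives I = 0.056643 + (1.13)(0.232)² = 0.11746 kg·m².
Spherical shell: I_cm = (2/3)MR² = (2/3)(3.42)(0.159)² = 0.057641 kg·m²; centre at d = 0.739 m, so I = I_cm + Md² gives I = 0.057641 + (3.42)(0.739)² = 1.9254 kg·m².
Total I = 1.0601 + 0.88433 + 0.11746 + 1.9254 = 3.9873 kg·m².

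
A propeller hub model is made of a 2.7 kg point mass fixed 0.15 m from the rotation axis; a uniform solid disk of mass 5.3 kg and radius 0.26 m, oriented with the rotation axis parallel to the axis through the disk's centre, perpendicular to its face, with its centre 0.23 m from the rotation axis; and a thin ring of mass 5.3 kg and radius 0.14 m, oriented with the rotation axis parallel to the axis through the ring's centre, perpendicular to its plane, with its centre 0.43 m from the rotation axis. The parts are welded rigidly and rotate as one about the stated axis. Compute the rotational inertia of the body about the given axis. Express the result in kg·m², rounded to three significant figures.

Point mass: I_cm = 0; centre at d = 0.15 m, so the parallel axis theorem gives I = 0 + (2.7)(0.15)² = 0.06075 kg·m².
Solid disk: I_cm = (1/2)MR² = (1/2)(5.3)(0.26)² = 0.17914 kg·m²; centre at d = 0.23 m, so the parallel axis theorem gives I = 0.17914 + (5.3)(0.23)² = 0.45951 kg·m².
Thin ring: I_cm = MR² = (5.3)(0.14)² = 0.10388 kg·m²; centre at d = 0.43 m, so the parallel axis theorem gives I = 0.10388 + (5.3)(0.43)² = 1.0838 kg·m².
Total I = 0.06075 + 0.45951 + 1.0838 = 1.6041 kg·m².

1.60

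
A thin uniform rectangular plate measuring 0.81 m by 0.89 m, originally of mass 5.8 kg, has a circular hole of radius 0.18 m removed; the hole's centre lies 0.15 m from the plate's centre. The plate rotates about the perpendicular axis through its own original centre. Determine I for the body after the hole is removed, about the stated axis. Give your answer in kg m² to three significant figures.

Unpierced body about its centre: I₀ = (1/12)M(a²+b²) = (1/12)(5.8)[(0.81)² + (0.89)²] = 0.69996 kg m².
The removed disk has mass m = M·πr²/(ab) = (5.8)·π(0.18)²/(0.81·0.89) = 0.81893 kg (same uniform areal density).
Its moment of inertia about the rotation axis (parallel-axis theorem): I_hole = (1/2)mr² + md² = (1/2)(0.81893)(0.18)² + (0.81893)(0.15)² = 0.031693 kg m².
Treating the hole as negative mass, I = I₀ − I_hole = 0.69996 − 0.031693 = 0.66827 kg m².

0.668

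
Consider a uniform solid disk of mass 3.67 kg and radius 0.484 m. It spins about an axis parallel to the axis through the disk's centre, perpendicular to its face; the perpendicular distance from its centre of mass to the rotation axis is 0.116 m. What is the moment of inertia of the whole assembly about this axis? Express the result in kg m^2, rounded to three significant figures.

I_cm = (1/2)MR² = (1/2)(3.67)(0.484)² = 0.42986 kg m^2; centre at d = 0.116 m, so I = I_cm + Md² gives I = 0.42986 + (3.67)(0.116)² = 0.47924 kg m^2.

0.479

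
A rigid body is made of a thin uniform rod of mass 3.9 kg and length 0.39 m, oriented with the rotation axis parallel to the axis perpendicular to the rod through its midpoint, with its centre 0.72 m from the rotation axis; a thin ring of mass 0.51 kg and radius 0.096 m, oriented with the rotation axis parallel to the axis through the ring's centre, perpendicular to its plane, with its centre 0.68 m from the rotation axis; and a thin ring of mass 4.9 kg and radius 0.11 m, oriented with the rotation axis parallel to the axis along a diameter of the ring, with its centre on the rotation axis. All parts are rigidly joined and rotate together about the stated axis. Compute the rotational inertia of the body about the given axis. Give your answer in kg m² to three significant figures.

2.34

Thin rod: I_cm = (1/12)ML² = (1/12)(3.9)(0.39)² = 0.049432 kg m²; centre at d = 0.72 m, so I = I_cm + Md² gives I = 0.049432 + (3.9)(0.72)² = 2.0712 kg m².
Thin ring: I_cm = MR² = (0.51)(0.096)² = 0.0047002 kg m²; centre at d = 0.68 m, so I = I_cm + Md² gives I = 0.0047002 + (0.51)(0.68)² = 0.24052 kg m².
Thin ring: I_cm = (1/2)MR² = (1/2)(4.9)(0.11)² = 0.029645 kg m²; axis through the centre, so I = 0.029645 kg m².
Total I = 2.0712 + 0.24052 + 0.029645 = 2.3414 kg m².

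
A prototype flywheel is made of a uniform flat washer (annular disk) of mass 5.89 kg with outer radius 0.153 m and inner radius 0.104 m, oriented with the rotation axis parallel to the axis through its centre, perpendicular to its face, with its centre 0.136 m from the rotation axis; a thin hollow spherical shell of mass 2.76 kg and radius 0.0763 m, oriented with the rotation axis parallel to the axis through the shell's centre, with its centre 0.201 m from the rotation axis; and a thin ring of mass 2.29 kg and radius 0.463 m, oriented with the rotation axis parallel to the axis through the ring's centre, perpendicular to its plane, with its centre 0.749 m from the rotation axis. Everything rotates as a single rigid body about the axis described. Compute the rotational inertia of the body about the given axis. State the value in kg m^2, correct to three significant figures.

Annular disk: I_cm = (1/2)M(R²+r²) = (1/2)(5.89)[(0.153)² + (0.104)²] = 0.10079 kg m^2; centre at d = 0.136 m, so I = I_cm + Md² gives I = 0.10079 + (5.89)(0.136)² = 0.20973 kg m^2.
Spherical shell: I_cm = (2/3)MR² = (2/3)(2.76)(0.0763)² = 0.010712 kg m^2; centre at d = 0.201 m, so I = I_cm + Md² gives I = 0.010712 + (2.76)(0.201)² = 0.12222 kg m^2.
Thin ring: I_cm = MR² = (2.29)(0.463)² = 0.49091 kg m^2; centre at d = 0.749 m, so I = I_cm + Md² gives I = 0.49091 + (2.29)(0.749)² = 1.7756 kg m^2.
Total I = 0.20973 + 0.12222 + 1.7756 = 2.1076 kg m^2.

2.11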